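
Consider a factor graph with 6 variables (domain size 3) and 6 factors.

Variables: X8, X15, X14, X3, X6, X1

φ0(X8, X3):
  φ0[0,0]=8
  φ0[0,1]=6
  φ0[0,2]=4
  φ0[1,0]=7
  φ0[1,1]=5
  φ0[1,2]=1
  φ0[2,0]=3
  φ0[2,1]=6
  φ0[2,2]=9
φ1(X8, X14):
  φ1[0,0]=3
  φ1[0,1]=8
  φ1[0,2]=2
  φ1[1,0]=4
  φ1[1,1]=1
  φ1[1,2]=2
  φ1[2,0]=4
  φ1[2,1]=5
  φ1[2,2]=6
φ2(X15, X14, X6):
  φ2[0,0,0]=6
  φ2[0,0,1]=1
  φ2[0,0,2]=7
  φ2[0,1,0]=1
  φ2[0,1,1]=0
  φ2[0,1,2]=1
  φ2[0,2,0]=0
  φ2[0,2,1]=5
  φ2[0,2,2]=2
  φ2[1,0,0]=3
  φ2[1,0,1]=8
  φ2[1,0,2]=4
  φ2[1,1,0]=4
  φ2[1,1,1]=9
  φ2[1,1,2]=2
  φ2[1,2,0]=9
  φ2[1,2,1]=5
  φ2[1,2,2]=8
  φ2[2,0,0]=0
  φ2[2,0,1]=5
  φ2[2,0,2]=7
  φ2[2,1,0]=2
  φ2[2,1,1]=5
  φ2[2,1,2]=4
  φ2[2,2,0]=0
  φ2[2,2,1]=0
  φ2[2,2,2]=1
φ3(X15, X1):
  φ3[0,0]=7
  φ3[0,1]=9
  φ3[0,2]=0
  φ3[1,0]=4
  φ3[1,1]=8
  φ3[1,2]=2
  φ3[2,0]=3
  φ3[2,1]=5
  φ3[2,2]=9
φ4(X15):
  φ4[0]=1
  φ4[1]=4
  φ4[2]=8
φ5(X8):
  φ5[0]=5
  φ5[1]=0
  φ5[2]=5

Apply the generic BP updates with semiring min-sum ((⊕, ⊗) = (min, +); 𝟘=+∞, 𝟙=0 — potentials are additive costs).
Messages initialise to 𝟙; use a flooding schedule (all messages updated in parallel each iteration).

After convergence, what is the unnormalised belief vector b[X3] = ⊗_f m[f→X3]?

b[X3] = [9, 7, 3]

init: all messages = 𝟙 over 3 values
r1 m[φ0→X8] = [4, 1, 3]
r1 m[φ0→X3] = [3, 5, 1]
r1 m[φ1→X8] = [2, 1, 4]
r1 m[φ1→X14] = [3, 1, 2]
r1 m[φ2→X15] = [0, 2, 0]
r1 m[φ2→X14] = [0, 0, 0]
r1 m[φ2→X6] = [0, 0, 1]
r1 m[φ3→X15] = [0, 2, 3]
r1 m[φ3→X1] = [3, 5, 0]
r1 m[φ4→X15] = [1, 4, 8]
r1 m[φ5→X8] = [5, 0, 5]
r1 m[X8→φ0] = [0, 0, 0]
r1 m[X8→φ1] = [0, 0, 0]
r1 m[X8→φ5] = [0, 0, 0]
r1 m[X15→φ2] = [0, 0, 0]
r1 m[X15→φ3] = [0, 0, 0]
r1 m[X15→φ4] = [0, 0, 0]
r1 m[X14→φ1] = [0, 0, 0]
r1 m[X14→φ2] = [0, 0, 0]
r1 m[X3→φ0] = [0, 0, 0]
r1 m[X6→φ2] = [0, 0, 0]
r1 m[X1→φ3] = [0, 0, 0]
r2 m[φ0→X8] = [4, 1, 3]
r2 m[φ0→X3] = [3, 5, 1]
r2 m[φ1→X8] = [2, 1, 4]
r2 m[φ1→X14] = [3, 1, 2]
r2 m[φ2→X15] = [0, 2, 0]
r2 m[φ2→X14] = [0, 0, 0]
r2 m[φ2→X6] = [0, 0, 1]
r2 m[φ3→X15] = [0, 2, 3]
r2 m[φ3→X1] = [3, 5, 0]
r2 m[φ4→X15] = [1, 4, 8]
r2 m[φ5→X8] = [5, 0, 5]
r2 m[X8→φ0] = [7, 1, 9]
r2 m[X8→φ1] = [9, 1, 8]
r2 m[X8→φ5] = [6, 2, 7]
r2 m[X15→φ2] = [1, 6, 11]
r2 m[X15→φ3] = [1, 6, 8]
r2 m[X15→φ4] = [0, 4, 3]
r2 m[X14→φ1] = [0, 0, 0]
r2 m[X14→φ2] = [3, 1, 2]
r2 m[X3→φ0] = [0, 0, 0]
r2 m[X6→φ2] = [0, 0, 0]
r2 m[X1→φ3] = [0, 0, 0]
r3 m[φ0→X8] = [4, 1, 3]
r3 m[φ0→X3] = [8, 6, 2]
r3 m[φ1→X8] = [2, 1, 4]
r3 m[φ1→X14] = [5, 2, 3]
r3 m[φ2→X15] = [1, 3, 2]
r3 m[φ2→X14] = [2, 1, 1]
r3 m[φ2→X6] = [3, 2, 3]
r3 m[φ3→X15] = [0, 2, 3]
r3 m[φ3→X1] = [8, 10, 1]
r3 m[φ4→X15] = [1, 4, 8]
r3 m[φ5→X8] = [5, 0, 5]
r3 m[X8→φ0] = [7, 1, 9]
r3 m[X8→φ1] = [9, 1, 8]
r3 m[X8→φ5] = [6, 2, 7]
r3 m[X15→φ2] = [1, 6, 11]
r3 m[X15→φ3] = [1, 6, 8]
r3 m[X15→φ4] = [0, 4, 3]
r3 m[X14→φ1] = [0, 0, 0]
r3 m[X14→φ2] = [3, 1, 2]
r3 m[X3→φ0] = [0, 0, 0]
r3 m[X6→φ2] = [0, 0, 0]
r3 m[X1→φ3] = [0, 0, 0]
r4 m[φ0→X8] = [4, 1, 3]
r4 m[φ0→X3] = [8, 6, 2]
r4 m[φ1→X8] = [2, 1, 4]
r4 m[φ1→X14] = [5, 2, 3]
r4 m[φ2→X15] = [1, 3, 2]
r4 m[φ2→X14] = [2, 1, 1]
r4 m[φ2→X6] = [3, 2, 3]
r4 m[φ3→X15] = [0, 2, 3]
r4 m[φ3→X1] = [8, 10, 1]
r4 m[φ4→X15] = [1, 4, 8]
r4 m[φ5→X8] = [5, 0, 5]
r4 m[X8→φ0] = [7, 1, 9]
r4 m[X8→φ1] = [9, 1, 8]
r4 m[X8→φ5] = [6, 2, 7]
r4 m[X15→φ2] = [1, 6, 11]
r4 m[X15→φ3] = [2, 7, 10]
r4 m[X15→φ4] = [1, 5, 5]
r4 m[X14→φ1] = [2, 1, 1]
r4 m[X14→φ2] = [5, 2, 3]
r4 m[X3→φ0] = [0, 0, 0]
r4 m[X6→φ2] = [0, 0, 0]
r4 m[X1→φ3] = [0, 0, 0]
r5 m[φ0→X8] = [4, 1, 3]
r5 m[φ0→X3] = [8, 6, 2]
r5 m[φ1→X8] = [3, 2, 6]
r5 m[φ1→X14] = [5, 2, 3]
r5 m[φ2→X15] = [2, 4, 3]
r5 m[φ2→X14] = [2, 1, 1]
r5 m[φ2→X6] = [4, 3, 4]
r5 m[φ3→X15] = [0, 2, 3]
r5 m[φ3→X1] = [9, 11, 2]
r5 m[φ4→X15] = [1, 4, 8]
r5 m[φ5→X8] = [5, 0, 5]
r5 m[X8→φ0] = [7, 1, 9]
r5 m[X8→φ1] = [9, 1, 8]
r5 m[X8→φ5] = [6, 2, 7]
r5 m[X15→φ2] = [1, 6, 11]
r5 m[X15→φ3] = [2, 7, 10]
r5 m[X15→φ4] = [1, 5, 5]
r5 m[X14→φ1] = [2, 1, 1]
r5 m[X14→φ2] = [5, 2, 3]
r5 m[X3→φ0] = [0, 0, 0]
r5 m[X6→φ2] = [0, 0, 0]
r5 m[X1→φ3] = [0, 0, 0]
r6 m[φ0→X8] = [4, 1, 3]
r6 m[φ0→X3] = [8, 6, 2]
r6 m[φ1→X8] = [3, 2, 6]
r6 m[φ1→X14] = [5, 2, 3]
r6 m[φ2→X15] = [2, 4, 3]
r6 m[φ2→X14] = [2, 1, 1]
r6 m[φ2→X6] = [4, 3, 4]
r6 m[φ3→X15] = [0, 2, 3]
r6 m[φ3→X1] = [9, 11, 2]
r6 m[φ4→X15] = [1, 4, 8]
r6 m[φ5→X8] = [5, 0, 5]
r6 m[X8→φ0] = [8, 2, 11]
r6 m[X8→φ1] = [9, 1, 8]
r6 m[X8→φ5] = [7, 3, 9]
r6 m[X15→φ2] = [1, 6, 11]
r6 m[X15→φ3] = [3, 8, 11]
r6 m[X15→φ4] = [2, 6, 6]
r6 m[X14→φ1] = [2, 1, 1]
r6 m[X14→φ2] = [5, 2, 3]
r6 m[X3→φ0] = [0, 0, 0]
r6 m[X6→φ2] = [0, 0, 0]
r6 m[X1→φ3] = [0, 0, 0]
r7 m[φ0→X8] = [4, 1, 3]
r7 m[φ0→X3] = [9, 7, 3]
r7 m[φ1→X8] = [3, 2, 6]
r7 m[φ1→X14] = [5, 2, 3]
r7 m[φ2→X15] = [2, 4, 3]
r7 m[φ2→X14] = [2, 1, 1]
r7 m[φ2→X6] = [4, 3, 4]
r7 m[φ3→X15] = [0, 2, 3]
r7 m[φ3→X1] = [10, 12, 3]
r7 m[φ4→X15] = [1, 4, 8]
r7 m[φ5→X8] = [5, 0, 5]
r7 m[X8→φ0] = [8, 2, 11]
r7 m[X8→φ1] = [9, 1, 8]
r7 m[X8→φ5] = [7, 3, 9]
r7 m[X15→φ2] = [1, 6, 11]
r7 m[X15→φ3] = [3, 8, 11]
r7 m[X15→φ4] = [2, 6, 6]
r7 m[X14→φ1] = [2, 1, 1]
r7 m[X14→φ2] = [5, 2, 3]
r7 m[X3→φ0] = [0, 0, 0]
r7 m[X6→φ2] = [0, 0, 0]
r7 m[X1→φ3] = [0, 0, 0]
r8 m[φ0→X8] = [4, 1, 3]
r8 m[φ0→X3] = [9, 7, 3]
r8 m[φ1→X8] = [3, 2, 6]
r8 m[φ1→X14] = [5, 2, 3]
r8 m[φ2→X15] = [2, 4, 3]
r8 m[φ2→X14] = [2, 1, 1]
r8 m[φ2→X6] = [4, 3, 4]
r8 m[φ3→X15] = [0, 2, 3]
r8 m[φ3→X1] = [10, 12, 3]
r8 m[φ4→X15] = [1, 4, 8]
r8 m[φ5→X8] = [5, 0, 5]
r8 m[X8→φ0] = [8, 2, 11]
r8 m[X8→φ1] = [9, 1, 8]
r8 m[X8→φ5] = [7, 3, 9]
r8 m[X15→φ2] = [1, 6, 11]
r8 m[X15→φ3] = [3, 8, 11]
r8 m[X15→φ4] = [2, 6, 6]
r8 m[X14→φ1] = [2, 1, 1]
r8 m[X14→φ2] = [5, 2, 3]
r8 m[X3→φ0] = [0, 0, 0]
r8 m[X6→φ2] = [0, 0, 0]
r8 m[X1→φ3] = [0, 0, 0]
fixed point reached at round 8
b[X3] = ⊗ incoming = [9, 7, 3]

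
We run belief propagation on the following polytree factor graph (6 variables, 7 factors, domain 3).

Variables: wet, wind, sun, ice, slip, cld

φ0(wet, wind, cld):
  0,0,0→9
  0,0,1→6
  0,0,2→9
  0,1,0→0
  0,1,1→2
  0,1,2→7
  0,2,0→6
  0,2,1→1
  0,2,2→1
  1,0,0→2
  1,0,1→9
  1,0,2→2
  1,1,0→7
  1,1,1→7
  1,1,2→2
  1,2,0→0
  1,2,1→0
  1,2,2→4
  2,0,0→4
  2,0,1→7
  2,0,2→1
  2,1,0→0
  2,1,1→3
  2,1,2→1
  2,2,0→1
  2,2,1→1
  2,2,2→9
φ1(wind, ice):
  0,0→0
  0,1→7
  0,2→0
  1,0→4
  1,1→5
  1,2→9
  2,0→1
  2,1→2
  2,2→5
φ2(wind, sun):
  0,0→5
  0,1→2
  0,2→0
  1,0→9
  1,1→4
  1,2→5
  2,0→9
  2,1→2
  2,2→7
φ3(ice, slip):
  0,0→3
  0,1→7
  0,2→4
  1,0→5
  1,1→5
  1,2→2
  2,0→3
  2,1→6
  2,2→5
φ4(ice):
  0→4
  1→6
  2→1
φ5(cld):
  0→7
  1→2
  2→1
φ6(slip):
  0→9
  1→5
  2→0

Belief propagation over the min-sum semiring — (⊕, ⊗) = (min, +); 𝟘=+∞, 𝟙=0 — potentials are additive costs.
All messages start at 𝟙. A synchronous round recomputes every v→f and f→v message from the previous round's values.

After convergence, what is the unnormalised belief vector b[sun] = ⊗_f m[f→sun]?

b[sun] = [13, 10, 8]

init: all messages = 𝟙 over 3 values
r1 m[φ0→wet] = [0, 0, 0]
r1 m[φ0→wind] = [1, 0, 0]
r1 m[φ0→cld] = [0, 0, 1]
r1 m[φ1→wind] = [0, 4, 1]
r1 m[φ1→ice] = [0, 2, 0]
r1 m[φ2→wind] = [0, 4, 2]
r1 m[φ2→sun] = [5, 2, 0]
r1 m[φ3→ice] = [3, 2, 3]
r1 m[φ3→slip] = [3, 5, 2]
r1 m[φ4→ice] = [4, 6, 1]
r1 m[φ5→cld] = [7, 2, 1]
r1 m[φ6→slip] = [9, 5, 0]
r1 m[wet→φ0] = [0, 0, 0]
r1 m[wind→φ0] = [0, 0, 0]
r1 m[wind→φ1] = [0, 0, 0]
r1 m[wind→φ2] = [0, 0, 0]
r1 m[sun→φ2] = [0, 0, 0]
r1 m[ice→φ1] = [0, 0, 0]
r1 m[ice→φ3] = [0, 0, 0]
r1 m[ice→φ4] = [0, 0, 0]
r1 m[slip→φ3] = [0, 0, 0]
r1 m[slip→φ6] = [0, 0, 0]
r1 m[cld→φ0] = [0, 0, 0]
r1 m[cld→φ5] = [0, 0, 0]
r2 m[φ0→wet] = [0, 0, 0]
r2 m[φ0→wind] = [1, 0, 0]
r2 m[φ0→cld] = [0, 0, 1]
r2 m[φ1→wind] = [0, 4, 1]
r2 m[φ1→ice] = [0, 2, 0]
r2 m[φ2→wind] = [0, 4, 2]
r2 m[φ2→sun] = [5, 2, 0]
r2 m[φ3→ice] = [3, 2, 3]
r2 m[φ3→slip] = [3, 5, 2]
r2 m[φ4→ice] = [4, 6, 1]
r2 m[φ5→cld] = [7, 2, 1]
r2 m[φ6→slip] = [9, 5, 0]
r2 m[wet→φ0] = [0, 0, 0]
r2 m[wind→φ0] = [0, 8, 3]
r2 m[wind→φ1] = [1, 4, 2]
r2 m[wind→φ2] = [1, 4, 1]
r2 m[sun→φ2] = [0, 0, 0]
r2 m[ice→φ1] = [7, 8, 4]
r2 m[ice→φ3] = [4, 8, 1]
r2 m[ice→φ4] = [3, 4, 3]
r2 m[slip→φ3] = [9, 5, 0]
r2 m[slip→φ6] = [3, 5, 2]
r2 m[cld→φ0] = [7, 2, 1]
r2 m[cld→φ5] = [0, 0, 1]
r3 m[φ0→wet] = [5, 3, 2]
r3 m[φ0→wind] = [2, 2, 2]
r3 m[φ0→cld] = [2, 3, 1]
r3 m[φ1→wind] = [4, 11, 8]
r3 m[φ1→ice] = [1, 4, 1]
r3 m[φ2→wind] = [0, 4, 2]
r3 m[φ2→sun] = [6, 3, 1]
r3 m[φ3→ice] = [4, 2, 5]
r3 m[φ3→slip] = [4, 7, 6]
r3 m[φ4→ice] = [4, 6, 1]
r3 m[φ5→cld] = [7, 2, 1]
r3 m[φ6→slip] = [9, 5, 0]
r3 m[wet→φ0] = [0, 0, 0]
r3 m[wind→φ0] = [0, 8, 3]
r3 m[wind→φ1] = [1, 4, 2]
r3 m[wind→φ2] = [1, 4, 1]
r3 m[sun→φ2] = [0, 0, 0]
r3 m[ice→φ1] = [7, 8, 4]
r3 m[ice→φ3] = [4, 8, 1]
r3 m[ice→φ4] = [3, 4, 3]
r3 m[slip→φ3] = [9, 5, 0]
r3 m[slip→φ6] = [3, 5, 2]
r3 m[cld→φ0] = [7, 2, 1]
r3 m[cld→φ5] = [0, 0, 1]
r4 m[φ0→wet] = [5, 3, 2]
r4 m[φ0→wind] = [2, 2, 2]
r4 m[φ0→cld] = [2, 3, 1]
r4 m[φ1→wind] = [4, 11, 8]
r4 m[φ1→ice] = [1, 4, 1]
r4 m[φ2→wind] = [0, 4, 2]
r4 m[φ2→sun] = [6, 3, 1]
r4 m[φ3→ice] = [4, 2, 5]
r4 m[φ3→slip] = [4, 7, 6]
r4 m[φ4→ice] = [4, 6, 1]
r4 m[φ5→cld] = [7, 2, 1]
r4 m[φ6→slip] = [9, 5, 0]
r4 m[wet→φ0] = [0, 0, 0]
r4 m[wind→φ0] = [4, 15, 10]
r4 m[wind→φ1] = [2, 6, 4]
r4 m[wind→φ2] = [6, 13, 10]
r4 m[sun→φ2] = [0, 0, 0]
r4 m[ice→φ1] = [8, 8, 6]
r4 m[ice→φ3] = [5, 10, 2]
r4 m[ice→φ4] = [5, 6, 6]
r4 m[slip→φ3] = [9, 5, 0]
r4 m[slip→φ6] = [4, 7, 6]
r4 m[cld→φ0] = [7, 2, 1]
r4 m[cld→φ5] = [2, 3, 1]
r5 m[φ0→wet] = [12, 7, 6]
r5 m[φ0→wind] = [2, 2, 2]
r5 m[φ0→cld] = [6, 10, 5]
r5 m[φ1→wind] = [6, 12, 9]
r5 m[φ1→ice] = [2, 6, 2]
r5 m[φ2→wind] = [0, 4, 2]
r5 m[φ2→sun] = [11, 8, 6]
r5 m[φ3→ice] = [4, 2, 5]
r5 m[φ3→slip] = [5, 8, 7]
r5 m[φ4→ice] = [4, 6, 1]
r5 m[φ5→cld] = [7, 2, 1]
r5 m[φ6→slip] = [9, 5, 0]
r5 m[wet→φ0] = [0, 0, 0]
r5 m[wind→φ0] = [4, 15, 10]
r5 m[wind→φ1] = [2, 6, 4]
r5 m[wind→φ2] = [6, 13, 10]
r5 m[sun→φ2] = [0, 0, 0]
r5 m[ice→φ1] = [8, 8, 6]
r5 m[ice→φ3] = [5, 10, 2]
r5 m[ice→φ4] = [5, 6, 6]
r5 m[slip→φ3] = [9, 5, 0]
r5 m[slip→φ6] = [4, 7, 6]
r5 m[cld→φ0] = [7, 2, 1]
r5 m[cld→φ5] = [2, 3, 1]
r6 m[φ0→wet] = [12, 7, 6]
r6 m[φ0→wind] = [2, 2, 2]
r6 m[φ0→cld] = [6, 10, 5]
r6 m[φ1→wind] = [6, 12, 9]
r6 m[φ1→ice] = [2, 6, 2]
r6 m[φ2→wind] = [0, 4, 2]
r6 m[φ2→sun] = [11, 8, 6]
r6 m[φ3→ice] = [4, 2, 5]
r6 m[φ3→slip] = [5, 8, 7]
r6 m[φ4→ice] = [4, 6, 1]
r6 m[φ5→cld] = [7, 2, 1]
r6 m[φ6→slip] = [9, 5, 0]
r6 m[wet→φ0] = [0, 0, 0]
r6 m[wind→φ0] = [6, 16, 11]
r6 m[wind→φ1] = [2, 6, 4]
r6 m[wind→φ2] = [8, 14, 11]
r6 m[sun→φ2] = [0, 0, 0]
r6 m[ice→φ1] = [8, 8, 6]
r6 m[ice→φ3] = [6, 12, 3]
r6 m[ice→φ4] = [6, 8, 7]
r6 m[slip→φ3] = [9, 5, 0]
r6 m[slip→φ6] = [5, 8, 7]
r6 m[cld→φ0] = [7, 2, 1]
r6 m[cld→φ5] = [6, 10, 5]
r7 m[φ0→wet] = [13, 9, 8]
r7 m[φ0→wind] = [2, 2, 2]
r7 m[φ0→cld] = [8, 11, 7]
r7 m[φ1→wind] = [6, 12, 9]
r7 m[φ1→ice] = [2, 6, 2]
r7 m[φ2→wind] = [0, 4, 2]
r7 m[φ2→sun] = [13, 10, 8]
r7 m[φ3→ice] = [4, 2, 5]
r7 m[φ3→slip] = [6, 9, 8]
r7 m[φ4→ice] = [4, 6, 1]
r7 m[φ5→cld] = [7, 2, 1]
r7 m[φ6→slip] = [9, 5, 0]
r7 m[wet→φ0] = [0, 0, 0]
r7 m[wind→φ0] = [6, 16, 11]
r7 m[wind→φ1] = [2, 6, 4]
r7 m[wind→φ2] = [8, 14, 11]
r7 m[sun→φ2] = [0, 0, 0]
r7 m[ice→φ1] = [8, 8, 6]
r7 m[ice→φ3] = [6, 12, 3]
r7 m[ice→φ4] = [6, 8, 7]
r7 m[slip→φ3] = [9, 5, 0]
r7 m[slip→φ6] = [5, 8, 7]
r7 m[cld→φ0] = [7, 2, 1]
r7 m[cld→φ5] = [6, 10, 5]
r8 m[φ0→wet] = [13, 9, 8]
r8 m[φ0→wind] = [2, 2, 2]
r8 m[φ0→cld] = [8, 11, 7]
r8 m[φ1→wind] = [6, 12, 9]
r8 m[φ1→ice] = [2, 6, 2]
r8 m[φ2→wind] = [0, 4, 2]
r8 m[φ2→sun] = [13, 10, 8]
r8 m[φ3→ice] = [4, 2, 5]
r8 m[φ3→slip] = [6, 9, 8]
r8 m[φ4→ice] = [4, 6, 1]
r8 m[φ5→cld] = [7, 2, 1]
r8 m[φ6→slip] = [9, 5, 0]
r8 m[wet→φ0] = [0, 0, 0]
r8 m[wind→φ0] = [6, 16, 11]
r8 m[wind→φ1] = [2, 6, 4]
r8 m[wind→φ2] = [8, 14, 11]
r8 m[sun→φ2] = [0, 0, 0]
r8 m[ice→φ1] = [8, 8, 6]
r8 m[ice→φ3] = [6, 12, 3]
r8 m[ice→φ4] = [6, 8, 7]
r8 m[slip→φ3] = [9, 5, 0]
r8 m[slip→φ6] = [6, 9, 8]
r8 m[cld→φ0] = [7, 2, 1]
r8 m[cld→φ5] = [8, 11, 7]
r9 m[φ0→wet] = [13, 9, 8]
r9 m[φ0→wind] = [2, 2, 2]
r9 m[φ0→cld] = [8, 11, 7]
r9 m[φ1→wind] = [6, 12, 9]
r9 m[φ1→ice] = [2, 6, 2]
r9 m[φ2→wind] = [0, 4, 2]
r9 m[φ2→sun] = [13, 10, 8]
r9 m[φ3→ice] = [4, 2, 5]
r9 m[φ3→slip] = [6, 9, 8]
r9 m[φ4→ice] = [4, 6, 1]
r9 m[φ5→cld] = [7, 2, 1]
r9 m[φ6→slip] = [9, 5, 0]
r9 m[wet→φ0] = [0, 0, 0]
r9 m[wind→φ0] = [6, 16, 11]
r9 m[wind→φ1] = [2, 6, 4]
r9 m[wind→φ2] = [8, 14, 11]
r9 m[sun→φ2] = [0, 0, 0]
r9 m[ice→φ1] = [8, 8, 6]
r9 m[ice→φ3] = [6, 12, 3]
r9 m[ice→φ4] = [6, 8, 7]
r9 m[slip→φ3] = [9, 5, 0]
r9 m[slip→φ6] = [6, 9, 8]
r9 m[cld→φ0] = [7, 2, 1]
r9 m[cld→φ5] = [8, 11, 7]
fixed point reached at round 9
b[sun] = ⊗ incoming = [13, 10, 8]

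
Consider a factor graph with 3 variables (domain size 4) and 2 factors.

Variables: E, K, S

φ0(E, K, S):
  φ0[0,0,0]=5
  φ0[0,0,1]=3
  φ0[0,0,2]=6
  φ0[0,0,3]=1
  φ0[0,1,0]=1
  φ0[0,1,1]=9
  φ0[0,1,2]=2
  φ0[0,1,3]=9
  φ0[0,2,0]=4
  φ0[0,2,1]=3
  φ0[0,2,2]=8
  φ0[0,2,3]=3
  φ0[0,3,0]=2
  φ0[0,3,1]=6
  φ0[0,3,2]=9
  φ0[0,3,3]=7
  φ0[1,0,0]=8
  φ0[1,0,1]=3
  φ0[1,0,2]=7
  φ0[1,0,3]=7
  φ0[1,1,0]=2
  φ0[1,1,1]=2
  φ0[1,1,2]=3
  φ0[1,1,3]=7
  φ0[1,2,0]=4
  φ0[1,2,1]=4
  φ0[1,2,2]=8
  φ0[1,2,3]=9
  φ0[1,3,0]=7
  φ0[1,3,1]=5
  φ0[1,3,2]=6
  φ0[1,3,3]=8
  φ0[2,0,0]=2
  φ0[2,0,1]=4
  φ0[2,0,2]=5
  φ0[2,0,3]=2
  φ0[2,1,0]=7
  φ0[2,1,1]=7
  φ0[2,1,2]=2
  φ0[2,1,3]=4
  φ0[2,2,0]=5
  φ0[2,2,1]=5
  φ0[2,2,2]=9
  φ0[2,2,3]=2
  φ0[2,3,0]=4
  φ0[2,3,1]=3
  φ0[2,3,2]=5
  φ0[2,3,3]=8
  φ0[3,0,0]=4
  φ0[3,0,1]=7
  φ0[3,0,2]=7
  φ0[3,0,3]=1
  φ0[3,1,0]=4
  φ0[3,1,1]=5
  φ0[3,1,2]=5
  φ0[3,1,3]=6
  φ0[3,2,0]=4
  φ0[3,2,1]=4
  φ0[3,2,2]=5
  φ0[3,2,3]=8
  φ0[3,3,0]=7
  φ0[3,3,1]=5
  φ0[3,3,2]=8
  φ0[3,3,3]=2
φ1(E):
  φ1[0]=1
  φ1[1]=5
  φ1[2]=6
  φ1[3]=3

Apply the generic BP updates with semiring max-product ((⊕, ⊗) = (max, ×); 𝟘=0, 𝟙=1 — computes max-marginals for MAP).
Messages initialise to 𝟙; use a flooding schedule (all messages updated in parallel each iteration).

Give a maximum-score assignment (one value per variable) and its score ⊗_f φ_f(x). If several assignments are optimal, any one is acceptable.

assignment: (E=2, K=2, S=2); score = 54

init: all messages = 𝟙 over 4 values
r1 m[φ0→E] = [9, 9, 9, 8]
r1 m[φ0→K] = [8, 9, 9, 9]
r1 m[φ0→S] = [8, 9, 9, 9]
r1 m[φ1→E] = [1, 5, 6, 3]
r1 m[E→φ0] = [1, 1, 1, 1]
r1 m[E→φ1] = [1, 1, 1, 1]
r1 m[K→φ0] = [1, 1, 1, 1]
r1 m[S→φ0] = [1, 1, 1, 1]
r2 m[φ0→E] = [9, 9, 9, 8]
r2 m[φ0→K] = [8, 9, 9, 9]
r2 m[φ0→S] = [8, 9, 9, 9]
r2 m[φ1→E] = [1, 5, 6, 3]
r2 m[E→φ0] = [1, 5, 6, 3]
r2 m[E→φ1] = [9, 9, 9, 8]
r2 m[K→φ0] = [1, 1, 1, 1]
r2 m[S→φ0] = [1, 1, 1, 1]
r3 m[φ0→E] = [9, 9, 9, 8]
r3 m[φ0→K] = [40, 42, 54, 48]
r3 m[φ0→S] = [42, 42, 54, 48]
r3 m[φ1→E] = [1, 5, 6, 3]
r3 m[E→φ0] = [1, 5, 6, 3]
r3 m[E→φ1] = [9, 9, 9, 8]
r3 m[K→φ0] = [1, 1, 1, 1]
r3 m[S→φ0] = [1, 1, 1, 1]
r4 m[φ0→E] = [9, 9, 9, 8]
r4 m[φ0→K] = [40, 42, 54, 48]
r4 m[φ0→S] = [42, 42, 54, 48]
r4 m[φ1→E] = [1, 5, 6, 3]
r4 m[E→φ0] = [1, 5, 6, 3]
r4 m[E→φ1] = [9, 9, 9, 8]
r4 m[K→φ0] = [1, 1, 1, 1]
r4 m[S→φ0] = [1, 1, 1, 1]
fixed point reached at round 4
traceback from E: (E=2, K=2, S=2), score=54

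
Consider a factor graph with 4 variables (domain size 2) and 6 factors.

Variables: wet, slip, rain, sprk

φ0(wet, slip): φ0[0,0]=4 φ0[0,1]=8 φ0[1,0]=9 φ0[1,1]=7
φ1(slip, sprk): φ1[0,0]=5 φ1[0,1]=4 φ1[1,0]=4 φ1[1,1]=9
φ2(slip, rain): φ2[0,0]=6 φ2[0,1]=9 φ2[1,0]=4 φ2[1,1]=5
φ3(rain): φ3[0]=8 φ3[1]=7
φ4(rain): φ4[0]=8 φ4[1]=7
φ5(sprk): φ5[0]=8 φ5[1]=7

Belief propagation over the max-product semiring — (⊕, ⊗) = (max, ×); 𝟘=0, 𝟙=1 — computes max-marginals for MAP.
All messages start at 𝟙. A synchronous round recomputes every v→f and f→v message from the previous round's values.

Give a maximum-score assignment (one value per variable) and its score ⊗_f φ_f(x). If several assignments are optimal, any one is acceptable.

init: all messages = 𝟙 over 2 values
r1 m[φ0→wet] = [8, 9]
r1 m[φ0→slip] = [9, 8]
r1 m[φ1→slip] = [5, 9]
r1 m[φ1→sprk] = [5, 9]
r1 m[φ2→slip] = [9, 5]
r1 m[φ2→rain] = [6, 9]
r1 m[φ3→rain] = [8, 7]
r1 m[φ4→rain] = [8, 7]
r1 m[φ5→sprk] = [8, 7]
r1 m[wet→φ0] = [1, 1]
r1 m[slip→φ0] = [1, 1]
r1 m[slip→φ1] = [1, 1]
r1 m[slip→φ2] = [1, 1]
r1 m[rain→φ2] = [1, 1]
r1 m[rain→φ3] = [1, 1]
r1 m[rain→φ4] = [1, 1]
r1 m[sprk→φ1] = [1, 1]
r1 m[sprk→φ5] = [1, 1]
r2 m[φ0→wet] = [8, 9]
r2 m[φ0→slip] = [9, 8]
r2 m[φ1→slip] = [5, 9]
r2 m[φ1→sprk] = [5, 9]
r2 m[φ2→slip] = [9, 5]
r2 m[φ2→rain] = [6, 9]
r2 m[φ3→rain] = [8, 7]
r2 m[φ4→rain] = [8, 7]
r2 m[φ5→sprk] = [8, 7]
r2 m[wet→φ0] = [1, 1]
r2 m[slip→φ0] = [45, 45]
r2 m[slip→φ1] = [81, 40]
r2 m[slip→φ2] = [45, 72]
r2 m[rain→φ2] = [64, 49]
r2 m[rain→φ3] = [48, 63]
r2 m[rain→φ4] = [48, 63]
r2 m[sprk→φ1] = [8, 7]
r2 m[sprk→φ5] = [5, 9]
r3 m[φ0→wet] = [360, 405]
r3 m[φ0→slip] = [9, 8]
r3 m[φ1→slip] = [40, 63]
r3 m[φ1→sprk] = [405, 360]
r3 m[φ2→slip] = [441, 256]
r3 m[φ2→rain] = [288, 405]
r3 m[φ3→rain] = [8, 7]
r3 m[φ4→rain] = [8, 7]
r3 m[φ5→sprk] = [8, 7]
r3 m[wet→φ0] = [1, 1]
r3 m[slip→φ0] = [45, 45]
r3 m[slip→φ1] = [81, 40]
r3 m[slip→φ2] = [45, 72]
r3 m[rain→φ2] = [64, 49]
r3 m[rain→φ3] = [48, 63]
r3 m[rain→φ4] = [48, 63]
r3 m[sprk→φ1] = [8, 7]
r3 m[sprk→φ5] = [5, 9]
r4 m[φ0→wet] = [360, 405]
r4 m[φ0→slip] = [9, 8]
r4 m[φ1→slip] = [40, 63]
r4 m[φ1→sprk] = [405, 360]
r4 m[φ2→slip] = [441, 256]
r4 m[φ2→rain] = [288, 405]
r4 m[φ3→rain] = [8, 7]
r4 m[φ4→rain] = [8, 7]
r4 m[φ5→sprk] = [8, 7]
r4 m[wet→φ0] = [1, 1]
r4 m[slip→φ0] = [17640, 16128]
r4 m[slip→φ1] = [3969, 2048]
r4 m[slip→φ2] = [360, 504]
r4 m[rain→φ2] = [64, 49]
r4 m[rain→φ3] = [2304, 2835]
r4 m[rain→φ4] = [2304, 2835]
r4 m[sprk→φ1] = [8, 7]
r4 m[sprk→φ5] = [405, 360]
r5 m[φ0→wet] = [129024, 158760]
r5 m[φ0→slip] = [9, 8]
r5 m[φ1→slip] = [40, 63]
r5 m[φ1→sprk] = [19845, 18432]
r5 m[φ2→slip] = [441, 256]
r5 m[φ2→rain] = [2160, 3240]
r5 m[φ3→rain] = [8, 7]
r5 m[φ4→rain] = [8, 7]
r5 m[φ5→sprk] = [8, 7]
r5 m[wet→φ0] = [1, 1]
r5 m[slip→φ0] = [17640, 16128]
r5 m[slip→φ1] = [3969, 2048]
r5 m[slip→φ2] = [360, 504]
r5 m[rain→φ2] = [64, 49]
r5 m[rain→φ3] = [2304, 2835]
r5 m[rain→φ4] = [2304, 2835]
r5 m[sprk→φ1] = [8, 7]
r5 m[sprk→φ5] = [405, 360]
r6 m[φ0→wet] = [129024, 158760]
r6 m[φ0→slip] = [9, 8]
r6 m[φ1→slip] = [40, 63]
r6 m[φ1→sprk] = [19845, 18432]
r6 m[φ2→slip] = [441, 256]
r6 m[φ2→rain] = [2160, 3240]
r6 m[φ3→rain] = [8, 7]
r6 m[φ4→rain] = [8, 7]
r6 m[φ5→sprk] = [8, 7]
r6 m[wet→φ0] = [1, 1]
r6 m[slip→φ0] = [17640, 16128]
r6 m[slip→φ1] = [3969, 2048]
r6 m[slip→φ2] = [360, 504]
r6 m[rain→φ2] = [64, 49]
r6 m[rain→φ3] = [17280, 22680]
r6 m[rain→φ4] = [17280, 22680]
r6 m[sprk→φ1] = [8, 7]
r6 m[sprk→φ5] = [19845, 18432]
r7 m[φ0→wet] = [129024, 158760]
r7 m[φ0→slip] = [9, 8]
r7 m[φ1→slip] = [40, 63]
r7 m[φ1→sprk] = [19845, 18432]
r7 m[φ2→slip] = [441, 256]
r7 m[φ2→rain] = [2160, 3240]
r7 m[φ3→rain] = [8, 7]
r7 m[φ4→rain] = [8, 7]
r7 m[φ5→sprk] = [8, 7]
r7 m[wet→φ0] = [1, 1]
r7 m[slip→φ0] = [17640, 16128]
r7 m[slip→φ1] = [3969, 2048]
r7 m[slip→φ2] = [360, 504]
r7 m[rain→φ2] = [64, 49]
r7 m[rain→φ3] = [17280, 22680]
r7 m[rain→φ4] = [17280, 22680]
r7 m[sprk→φ1] = [8, 7]
r7 m[sprk→φ5] = [19845, 18432]
fixed point reached at round 7
traceback from wet: (wet=1, slip=0, rain=1, sprk=0), score=158760

assignment: (wet=1, slip=0, rain=1, sprk=0); score = 158760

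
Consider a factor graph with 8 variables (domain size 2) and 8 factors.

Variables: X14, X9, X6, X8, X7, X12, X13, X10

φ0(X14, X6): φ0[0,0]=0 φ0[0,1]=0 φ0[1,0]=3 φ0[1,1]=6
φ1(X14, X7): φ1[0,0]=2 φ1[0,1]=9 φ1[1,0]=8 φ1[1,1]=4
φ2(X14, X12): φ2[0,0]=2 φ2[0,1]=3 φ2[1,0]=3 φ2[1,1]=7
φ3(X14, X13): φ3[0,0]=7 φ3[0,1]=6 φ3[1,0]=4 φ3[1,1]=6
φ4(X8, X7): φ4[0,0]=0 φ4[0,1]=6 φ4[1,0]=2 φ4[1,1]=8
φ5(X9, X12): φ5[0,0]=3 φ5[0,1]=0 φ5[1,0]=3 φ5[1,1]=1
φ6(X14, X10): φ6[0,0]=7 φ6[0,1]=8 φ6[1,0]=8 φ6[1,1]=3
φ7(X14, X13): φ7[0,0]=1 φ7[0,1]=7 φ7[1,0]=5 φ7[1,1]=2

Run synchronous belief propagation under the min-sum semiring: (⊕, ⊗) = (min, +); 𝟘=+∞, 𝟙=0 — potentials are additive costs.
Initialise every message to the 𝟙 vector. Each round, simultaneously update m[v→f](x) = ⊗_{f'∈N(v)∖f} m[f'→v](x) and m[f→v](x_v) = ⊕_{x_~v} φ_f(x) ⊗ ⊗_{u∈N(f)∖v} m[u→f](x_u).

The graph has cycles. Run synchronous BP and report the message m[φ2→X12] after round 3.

init: all messages = 𝟙 over 2 values
r1 m[φ0→X14] = [0, 3]
r1 m[φ0→X6] = [0, 0]
r1 m[φ1→X14] = [2, 4]
r1 m[φ1→X7] = [2, 4]
r1 m[φ2→X14] = [2, 3]
r1 m[φ2→X12] = [2, 3]
r1 m[φ3→X14] = [6, 4]
r1 m[φ3→X13] = [4, 6]
r1 m[φ4→X8] = [0, 2]
r1 m[φ4→X7] = [0, 6]
r1 m[φ5→X9] = [0, 1]
r1 m[φ5→X12] = [3, 0]
r1 m[φ6→X14] = [7, 3]
r1 m[φ6→X10] = [7, 3]
r1 m[φ7→X14] = [1, 2]
r1 m[φ7→X13] = [1, 2]
r1 m[X14→φ0] = [0, 0]
r1 m[X14→φ1] = [0, 0]
r1 m[X14→φ2] = [0, 0]
r1 m[X14→φ3] = [0, 0]
r1 m[X14→φ6] = [0, 0]
r1 m[X14→φ7] = [0, 0]
r1 m[X9→φ5] = [0, 0]
r1 m[X6→φ0] = [0, 0]
r1 m[X8→φ4] = [0, 0]
r1 m[X7→φ1] = [0, 0]
r1 m[X7→φ4] = [0, 0]
r1 m[X12→φ2] = [0, 0]
r1 m[X12→φ5] = [0, 0]
r1 m[X13→φ3] = [0, 0]
r1 m[X13→φ7] = [0, 0]
r1 m[X10→φ6] = [0, 0]
r2 m[φ0→X14] = [0, 3]
r2 m[φ0→X6] = [0, 0]
r2 m[φ1→X14] = [2, 4]
r2 m[φ1→X7] = [2, 4]
r2 m[φ2→X14] = [2, 3]
r2 m[φ2→X12] = [2, 3]
r2 m[φ3→X14] = [6, 4]
r2 m[φ3→X13] = [4, 6]
r2 m[φ4→X8] = [0, 2]
r2 m[φ4→X7] = [0, 6]
r2 m[φ5→X9] = [0, 1]
r2 m[φ5→X12] = [3, 0]
r2 m[φ6→X14] = [7, 3]
r2 m[φ6→X10] = [7, 3]
r2 m[φ7→X14] = [1, 2]
r2 m[φ7→X13] = [1, 2]
r2 m[X14→φ0] = [18, 16]
r2 m[X14→φ1] = [16, 15]
r2 m[X14→φ2] = [16, 16]
r2 m[X14→φ3] = [12, 15]
r2 m[X14→φ6] = [11, 16]
r2 m[X14→φ7] = [17, 17]
r2 m[X9→φ5] = [0, 0]
r2 m[X6→φ0] = [0, 0]
r2 m[X8→φ4] = [0, 0]
r2 m[X7→φ1] = [0, 6]
r2 m[X7→φ4] = [2, 4]
r2 m[X12→φ2] = [3, 0]
r2 m[X12→φ5] = [2, 3]
r2 m[X13→φ3] = [1, 2]
r2 m[X13→φ7] = [4, 6]
r2 m[X10→φ6] = [0, 0]
r3 m[φ0→X14] = [0, 3]
r3 m[φ0→X6] = [18, 18]
r3 m[φ1→X14] = [2, 8]
r3 m[φ1→X7] = [18, 19]
r3 m[φ2→X14] = [3, 6]
r3 m[φ2→X12] = [18, 19]
r3 m[φ3→X14] = [8, 5]
r3 m[φ3→X13] = [19, 18]
r3 m[φ4→X8] = [2, 4]
r3 m[φ4→X7] = [0, 6]
r3 m[φ5→X9] = [3, 4]
r3 m[φ5→X12] = [3, 0]
r3 m[φ6→X14] = [7, 3]
r3 m[φ6→X10] = [18, 19]
r3 m[φ7→X14] = [5, 8]
r3 m[φ7→X13] = [18, 19]
r3 m[X14→φ0] = [18, 16]
r3 m[X14→φ1] = [16, 15]
r3 m[X14→φ2] = [16, 16]
r3 m[X14→φ3] = [12, 15]
r3 m[X14→φ6] = [11, 16]
r3 m[X14→φ7] = [17, 17]
r3 m[X9→φ5] = [0, 0]
r3 m[X6→φ0] = [0, 0]
r3 m[X8→φ4] = [0, 0]
r3 m[X7→φ1] = [0, 6]
r3 m[X7→φ4] = [2, 4]
r3 m[X12→φ2] = [3, 0]
r3 m[X12→φ5] = [2, 3]
r3 m[X13→φ3] = [1, 2]
r3 m[X13→φ7] = [4, 6]
r3 m[X10→φ6] = [0, 0]

message @ round 3 = [18, 19]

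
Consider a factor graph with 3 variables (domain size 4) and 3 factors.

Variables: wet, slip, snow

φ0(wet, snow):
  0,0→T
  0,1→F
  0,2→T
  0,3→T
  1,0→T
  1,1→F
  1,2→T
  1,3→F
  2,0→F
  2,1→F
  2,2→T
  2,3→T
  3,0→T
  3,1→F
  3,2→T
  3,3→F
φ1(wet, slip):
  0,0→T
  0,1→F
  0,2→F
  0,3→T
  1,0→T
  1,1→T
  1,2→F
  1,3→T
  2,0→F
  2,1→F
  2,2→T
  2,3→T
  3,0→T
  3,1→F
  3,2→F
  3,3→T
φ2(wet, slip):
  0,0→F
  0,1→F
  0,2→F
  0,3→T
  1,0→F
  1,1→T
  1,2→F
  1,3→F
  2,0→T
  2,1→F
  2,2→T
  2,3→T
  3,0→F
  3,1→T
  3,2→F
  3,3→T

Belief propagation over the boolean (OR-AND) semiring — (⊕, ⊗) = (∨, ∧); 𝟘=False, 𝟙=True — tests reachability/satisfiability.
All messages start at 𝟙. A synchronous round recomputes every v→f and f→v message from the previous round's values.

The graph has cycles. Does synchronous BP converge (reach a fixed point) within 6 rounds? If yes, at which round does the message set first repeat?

init: all messages = 𝟙 over 4 values
r1 m[φ0→wet] = [T, T, T, T]
r1 m[φ0→snow] = [T, F, T, T]
r1 m[φ1→wet] = [T, T, T, T]
r1 m[φ1→slip] = [T, T, T, T]
r1 m[φ2→wet] = [T, T, T, T]
r1 m[φ2→slip] = [T, T, T, T]
r1 m[wet→φ0] = [T, T, T, T]
r1 m[wet→φ1] = [T, T, T, T]
r1 m[wet→φ2] = [T, T, T, T]
r1 m[slip→φ1] = [T, T, T, T]
r1 m[slip→φ2] = [T, T, T, T]
r1 m[snow→φ0] = [T, T, T, T]
r2 m[φ0→wet] = [T, T, T, T]
r2 m[φ0→snow] = [T, F, T, T]
r2 m[φ1→wet] = [T, T, T, T]
r2 m[φ1→slip] = [T, T, T, T]
r2 m[φ2→wet] = [T, T, T, T]
r2 m[φ2→slip] = [T, T, T, T]
r2 m[wet→φ0] = [T, T, T, T]
r2 m[wet→φ1] = [T, T, T, T]
r2 m[wet→φ2] = [T, T, T, T]
r2 m[slip→φ1] = [T, T, T, T]
r2 m[slip→φ2] = [T, T, T, T]
r2 m[snow→φ0] = [T, T, T, T]
fixed point reached at round 2
messages reach a fixed point at round 2

CONVERGED at round 2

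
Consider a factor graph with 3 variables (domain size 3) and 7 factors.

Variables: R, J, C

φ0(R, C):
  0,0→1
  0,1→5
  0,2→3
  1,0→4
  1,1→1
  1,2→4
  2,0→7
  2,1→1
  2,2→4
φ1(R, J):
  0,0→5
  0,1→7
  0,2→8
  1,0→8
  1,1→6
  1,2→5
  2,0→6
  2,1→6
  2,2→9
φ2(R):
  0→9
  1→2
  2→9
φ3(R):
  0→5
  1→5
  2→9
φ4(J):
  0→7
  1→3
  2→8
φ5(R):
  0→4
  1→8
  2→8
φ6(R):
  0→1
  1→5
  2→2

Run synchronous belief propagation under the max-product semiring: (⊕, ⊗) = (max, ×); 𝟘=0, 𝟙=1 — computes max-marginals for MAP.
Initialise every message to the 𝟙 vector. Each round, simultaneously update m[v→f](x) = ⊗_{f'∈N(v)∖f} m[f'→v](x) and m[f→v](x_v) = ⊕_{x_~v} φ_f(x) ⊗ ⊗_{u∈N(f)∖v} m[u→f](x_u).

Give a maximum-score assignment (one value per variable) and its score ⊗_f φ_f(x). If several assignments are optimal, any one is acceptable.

assignment: (R=2, J=2, C=0); score = 653184

init: all messages = 𝟙 over 3 values
r1 m[φ0→R] = [5, 4, 7]
r1 m[φ0→C] = [7, 5, 4]
r1 m[φ1→R] = [8, 8, 9]
r1 m[φ1→J] = [8, 7, 9]
r1 m[φ2→R] = [9, 2, 9]
r1 m[φ3→R] = [5, 5, 9]
r1 m[φ4→J] = [7, 3, 8]
r1 m[φ5→R] = [4, 8, 8]
r1 m[φ6→R] = [1, 5, 2]
r1 m[R→φ0] = [1, 1, 1]
r1 m[R→φ1] = [1, 1, 1]
r1 m[R→φ2] = [1, 1, 1]
r1 m[R→φ3] = [1, 1, 1]
r1 m[R→φ5] = [1, 1, 1]
r1 m[R→φ6] = [1, 1, 1]
r1 m[J→φ1] = [1, 1, 1]
r1 m[J→φ4] = [1, 1, 1]
r1 m[C→φ0] = [1, 1, 1]
r2 m[φ0→R] = [5, 4, 7]
r2 m[φ0→C] = [7, 5, 4]
r2 m[φ1→R] = [8, 8, 9]
r2 m[φ1→J] = [8, 7, 9]
r2 m[φ2→R] = [9, 2, 9]
r2 m[φ3→R] = [5, 5, 9]
r2 m[φ4→J] = [7, 3, 8]
r2 m[φ5→R] = [4, 8, 8]
r2 m[φ6→R] = [1, 5, 2]
r2 m[R→φ0] = [1440, 3200, 11664]
r2 m[R→φ1] = [900, 1600, 9072]
r2 m[R→φ2] = [800, 6400, 9072]
r2 m[R→φ3] = [1440, 2560, 9072]
r2 m[R→φ5] = [1800, 1600, 10206]
r2 m[R→φ6] = [7200, 2560, 40824]
r2 m[J→φ1] = [7, 3, 8]
r2 m[J→φ4] = [8, 7, 9]
r2 m[C→φ0] = [1, 1, 1]
r3 m[φ0→R] = [5, 4, 7]
r3 m[φ0→C] = [81648, 11664, 46656]
r3 m[φ1→R] = [64, 56, 72]
r3 m[φ1→J] = [54432, 54432, 81648]
r3 m[φ2→R] = [9, 2, 9]
r3 m[φ3→R] = [5, 5, 9]
r3 m[φ4→J] = [7, 3, 8]
r3 m[φ5→R] = [4, 8, 8]
r3 m[φ6→R] = [1, 5, 2]
r3 m[R→φ0] = [1440, 3200, 11664]
r3 m[R→φ1] = [900, 1600, 9072]
r3 m[R→φ2] = [800, 6400, 9072]
r3 m[R→φ3] = [1440, 2560, 9072]
r3 m[R→φ5] = [1800, 1600, 10206]
r3 m[R→φ6] = [7200, 2560, 40824]
r3 m[J→φ1] = [7, 3, 8]
r3 m[J→φ4] = [8, 7, 9]
r3 m[C→φ0] = [1, 1, 1]
r4 m[φ0→R] = [5, 4, 7]
r4 m[φ0→C] = [81648, 11664, 46656]
r4 m[φ1→R] = [64, 56, 72]
r4 m[φ1→J] = [54432, 54432, 81648]
r4 m[φ2→R] = [9, 2, 9]
r4 m[φ3→R] = [5, 5, 9]
r4 m[φ4→J] = [7, 3, 8]
r4 m[φ5→R] = [4, 8, 8]
r4 m[φ6→R] = [1, 5, 2]
r4 m[R→φ0] = [11520, 22400, 93312]
r4 m[R→φ1] = [900, 1600, 9072]
r4 m[R→φ2] = [6400, 44800, 72576]
r4 m[R→φ3] = [11520, 17920, 72576]
r4 m[R→φ5] = [14400, 11200, 81648]
r4 m[R→φ6] = [57600, 17920, 326592]
r4 m[J→φ1] = [7, 3, 8]
r4 m[J→φ4] = [54432, 54432, 81648]
r4 m[C→φ0] = [1, 1, 1]
r5 m[φ0→R] = [5, 4, 7]
r5 m[φ0→C] = [653184, 93312, 373248]
r5 m[φ1→R] = [64, 56, 72]
r5 m[φ1→J] = [54432, 54432, 81648]
r5 m[φ2→R] = [9, 2, 9]
r5 m[φ3→R] = [5, 5, 9]
r5 m[φ4→J] = [7, 3, 8]
r5 m[φ5→R] = [4, 8, 8]
r5 m[φ6→R] = [1, 5, 2]
r5 m[R→φ0] = [11520, 22400, 93312]
r5 m[R→φ1] = [900, 1600, 9072]
r5 m[R→φ2] = [6400, 44800, 72576]
r5 m[R→φ3] = [11520, 17920, 72576]
r5 m[R→φ5] = [14400, 11200, 81648]
r5 m[R→φ6] = [57600, 17920, 326592]
r5 m[J→φ1] = [7, 3, 8]
r5 m[J→φ4] = [54432, 54432, 81648]
r5 m[C→φ0] = [1, 1, 1]
r6 m[φ0→R] = [5, 4, 7]
r6 m[φ0→C] = [653184, 93312, 373248]
r6 m[φ1→R] = [64, 56, 72]
r6 m[φ1→J] = [54432, 54432, 81648]
r6 m[φ2→R] = [9, 2, 9]
r6 m[φ3→R] = [5, 5, 9]
r6 m[φ4→J] = [7, 3, 8]
r6 m[φ5→R] = [4, 8, 8]
r6 m[φ6→R] = [1, 5, 2]
r6 m[R→φ0] = [11520, 22400, 93312]
r6 m[R→φ1] = [900, 1600, 9072]
r6 m[R→φ2] = [6400, 44800, 72576]
r6 m[R→φ3] = [11520, 17920, 72576]
r6 m[R→φ5] = [14400, 11200, 81648]
r6 m[R→φ6] = [57600, 17920, 326592]
r6 m[J→φ1] = [7, 3, 8]
r6 m[J→φ4] = [54432, 54432, 81648]
r6 m[C→φ0] = [1, 1, 1]
fixed point reached at round 6
traceback from R: (R=2, J=2, C=0), score=653184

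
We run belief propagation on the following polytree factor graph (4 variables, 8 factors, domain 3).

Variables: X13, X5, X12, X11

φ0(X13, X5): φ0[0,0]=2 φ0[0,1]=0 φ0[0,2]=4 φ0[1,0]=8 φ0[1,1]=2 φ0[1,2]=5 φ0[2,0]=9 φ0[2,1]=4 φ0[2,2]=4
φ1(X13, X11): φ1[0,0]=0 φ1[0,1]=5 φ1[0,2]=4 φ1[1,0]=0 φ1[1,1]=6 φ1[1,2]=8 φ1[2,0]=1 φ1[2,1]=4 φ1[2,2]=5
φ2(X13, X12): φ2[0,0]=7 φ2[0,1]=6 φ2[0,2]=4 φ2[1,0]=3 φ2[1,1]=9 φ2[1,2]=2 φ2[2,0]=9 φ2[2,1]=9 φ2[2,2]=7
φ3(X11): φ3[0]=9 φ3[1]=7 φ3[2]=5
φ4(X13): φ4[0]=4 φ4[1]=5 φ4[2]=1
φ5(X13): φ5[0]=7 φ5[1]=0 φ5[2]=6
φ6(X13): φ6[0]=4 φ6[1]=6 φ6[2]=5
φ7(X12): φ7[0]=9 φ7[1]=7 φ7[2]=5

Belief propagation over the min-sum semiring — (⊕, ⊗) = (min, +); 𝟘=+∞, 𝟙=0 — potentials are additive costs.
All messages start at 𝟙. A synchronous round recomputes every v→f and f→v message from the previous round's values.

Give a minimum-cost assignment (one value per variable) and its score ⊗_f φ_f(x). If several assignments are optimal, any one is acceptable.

init: all messages = 𝟙 over 3 values
r1 m[φ0→X13] = [0, 2, 4]
r1 m[φ0→X5] = [2, 0, 4]
r1 m[φ1→X13] = [0, 0, 1]
r1 m[φ1→X11] = [0, 4, 4]
r1 m[φ2→X13] = [4, 2, 7]
r1 m[φ2→X12] = [3, 6, 2]
r1 m[φ3→X11] = [9, 7, 5]
r1 m[φ4→X13] = [4, 5, 1]
r1 m[φ5→X13] = [7, 0, 6]
r1 m[φ6→X13] = [4, 6, 5]
r1 m[φ7→X12] = [9, 7, 5]
r1 m[X13→φ0] = [0, 0, 0]
r1 m[X13→φ1] = [0, 0, 0]
r1 m[X13→φ2] = [0, 0, 0]
r1 m[X13→φ4] = [0, 0, 0]
r1 m[X13→φ5] = [0, 0, 0]
r1 m[X13→φ6] = [0, 0, 0]
r1 m[X5→φ0] = [0, 0, 0]
r1 m[X12→φ2] = [0, 0, 0]
r1 m[X12→φ7] = [0, 0, 0]
r1 m[X11→φ1] = [0, 0, 0]
r1 m[X11→φ3] = [0, 0, 0]
r2 m[φ0→X13] = [0, 2, 4]
r2 m[φ0→X5] = [2, 0, 4]
r2 m[φ1→X13] = [0, 0, 1]
r2 m[φ1→X11] = [0, 4, 4]
r2 m[φ2→X13] = [4, 2, 7]
r2 m[φ2→X12] = [3, 6, 2]
r2 m[φ3→X11] = [9, 7, 5]
r2 m[φ4→X13] = [4, 5, 1]
r2 m[φ5→X13] = [7, 0, 6]
r2 m[φ6→X13] = [4, 6, 5]
r2 m[φ7→X12] = [9, 7, 5]
r2 m[X13→φ0] = [19, 13, 20]
r2 m[X13→φ1] = [19, 15, 23]
r2 m[X13→φ2] = [15, 13, 17]
r2 m[X13→φ4] = [15, 10, 23]
r2 m[X13→φ5] = [12, 15, 18]
r2 m[X13→φ6] = [15, 9, 19]
r2 m[X5→φ0] = [0, 0, 0]
r2 m[X12→φ2] = [9, 7, 5]
r2 m[X12→φ7] = [3, 6, 2]
r2 m[X11→φ1] = [9, 7, 5]
r2 m[X11→φ3] = [0, 4, 4]
r3 m[φ0→X13] = [0, 2, 4]
r3 m[φ0→X5] = [21, 15, 18]
r3 m[φ1→X13] = [9, 9, 10]
r3 m[φ1→X11] = [15, 21, 23]
r3 m[φ2→X13] = [9, 7, 12]
r3 m[φ2→X12] = [16, 21, 15]
r3 m[φ3→X11] = [9, 7, 5]
r3 m[φ4→X13] = [4, 5, 1]
r3 m[φ5→X13] = [7, 0, 6]
r3 m[φ6→X13] = [4, 6, 5]
r3 m[φ7→X12] = [9, 7, 5]
r3 m[X13→φ0] = [19, 13, 20]
r3 m[X13→φ1] = [19, 15, 23]
r3 m[X13→φ2] = [15, 13, 17]
r3 m[X13→φ4] = [15, 10, 23]
r3 m[X13→φ5] = [12, 15, 18]
r3 m[X13→φ6] = [15, 9, 19]
r3 m[X5→φ0] = [0, 0, 0]
r3 m[X12→φ2] = [9, 7, 5]
r3 m[X12→φ7] = [3, 6, 2]
r3 m[X11→φ1] = [9, 7, 5]
r3 m[X11→φ3] = [0, 4, 4]
r4 m[φ0→X13] = [0, 2, 4]
r4 m[φ0→X5] = [21, 15, 18]
r4 m[φ1→X13] = [9, 9, 10]
r4 m[φ1→X11] = [15, 21, 23]
r4 m[φ2→X13] = [9, 7, 12]
r4 m[φ2→X12] = [16, 21, 15]
r4 m[φ3→X11] = [9, 7, 5]
r4 m[φ4→X13] = [4, 5, 1]
r4 m[φ5→X13] = [7, 0, 6]
r4 m[φ6→X13] = [4, 6, 5]
r4 m[φ7→X12] = [9, 7, 5]
r4 m[X13→φ0] = [33, 27, 34]
r4 m[X13→φ1] = [24, 20, 28]
r4 m[X13→φ2] = [24, 22, 26]
r4 m[X13→φ4] = [29, 24, 37]
r4 m[X13→φ5] = [26, 29, 32]
r4 m[X13→φ6] = [29, 23, 33]
r4 m[X5→φ0] = [0, 0, 0]
r4 m[X12→φ2] = [9, 7, 5]
r4 m[X12→φ7] = [16, 21, 15]
r4 m[X11→φ1] = [9, 7, 5]
r4 m[X11→φ3] = [15, 21, 23]
r5 m[φ0→X13] = [0, 2, 4]
r5 m[φ0→X5] = [35, 29, 32]
r5 m[φ1→X13] = [9, 9, 10]
r5 m[φ1→X11] = [20, 26, 28]
r5 m[φ2→X13] = [9, 7, 12]
r5 m[φ2→X12] = [25, 30, 24]
r5 m[φ3→X11] = [9, 7, 5]
r5 m[φ4→X13] = [4, 5, 1]
r5 m[φ5→X13] = [7, 0, 6]
r5 m[φ6→X13] = [4, 6, 5]
r5 m[φ7→X12] = [9, 7, 5]
r5 m[X13→φ0] = [33, 27, 34]
r5 m[X13→φ1] = [24, 20, 28]
r5 m[X13→φ2] = [24, 22, 26]
r5 m[X13→φ4] = [29, 24, 37]
r5 m[X13→φ5] = [26, 29, 32]
r5 m[X13→φ6] = [29, 23, 33]
r5 m[X5→φ0] = [0, 0, 0]
r5 m[X12→φ2] = [9, 7, 5]
r5 m[X12→φ7] = [16, 21, 15]
r5 m[X11→φ1] = [9, 7, 5]
r5 m[X11→φ3] = [15, 21, 23]
r6 m[φ0→X13] = [0, 2, 4]
r6 m[φ0→X5] = [35, 29, 32]
r6 m[φ1→X13] = [9, 9, 10]
r6 m[φ1→X11] = [20, 26, 28]
r6 m[φ2→X13] = [9, 7, 12]
r6 m[φ2→X12] = [25, 30, 24]
r6 m[φ3→X11] = [9, 7, 5]
r6 m[φ4→X13] = [4, 5, 1]
r6 m[φ5→X13] = [7, 0, 6]
r6 m[φ6→X13] = [4, 6, 5]
r6 m[φ7→X12] = [9, 7, 5]
r6 m[X13→φ0] = [33, 27, 34]
r6 m[X13→φ1] = [24, 20, 28]
r6 m[X13→φ2] = [24, 22, 26]
r6 m[X13→φ4] = [29, 24, 37]
r6 m[X13→φ5] = [26, 29, 32]
r6 m[X13→φ6] = [29, 23, 33]
r6 m[X5→φ0] = [0, 0, 0]
r6 m[X12→φ2] = [9, 7, 5]
r6 m[X12→φ7] = [25, 30, 24]
r6 m[X11→φ1] = [9, 7, 5]
r6 m[X11→φ3] = [20, 26, 28]
r7 m[φ0→X13] = [0, 2, 4]
r7 m[φ0→X5] = [35, 29, 32]
r7 m[φ1→X13] = [9, 9, 10]
r7 m[φ1→X11] = [20, 26, 28]
r7 m[φ2→X13] = [9, 7, 12]
r7 m[φ2→X12] = [25, 30, 24]
r7 m[φ3→X11] = [9, 7, 5]
r7 m[φ4→X13] = [4, 5, 1]
r7 m[φ5→X13] = [7, 0, 6]
r7 m[φ6→X13] = [4, 6, 5]
r7 m[φ7→X12] = [9, 7, 5]
r7 m[X13→φ0] = [33, 27, 34]
r7 m[X13→φ1] = [24, 20, 28]
r7 m[X13→φ2] = [24, 22, 26]
r7 m[X13→φ4] = [29, 24, 37]
r7 m[X13→φ5] = [26, 29, 32]
r7 m[X13→φ6] = [29, 23, 33]
r7 m[X5→φ0] = [0, 0, 0]
r7 m[X12→φ2] = [9, 7, 5]
r7 m[X12→φ7] = [25, 30, 24]
r7 m[X11→φ1] = [9, 7, 5]
r7 m[X11→φ3] = [20, 26, 28]
fixed point reached at round 7
traceback from X13: (X13=1, X5=1, X12=2, X11=0), score=29

assignment: (X13=1, X5=1, X12=2, X11=0); score = 29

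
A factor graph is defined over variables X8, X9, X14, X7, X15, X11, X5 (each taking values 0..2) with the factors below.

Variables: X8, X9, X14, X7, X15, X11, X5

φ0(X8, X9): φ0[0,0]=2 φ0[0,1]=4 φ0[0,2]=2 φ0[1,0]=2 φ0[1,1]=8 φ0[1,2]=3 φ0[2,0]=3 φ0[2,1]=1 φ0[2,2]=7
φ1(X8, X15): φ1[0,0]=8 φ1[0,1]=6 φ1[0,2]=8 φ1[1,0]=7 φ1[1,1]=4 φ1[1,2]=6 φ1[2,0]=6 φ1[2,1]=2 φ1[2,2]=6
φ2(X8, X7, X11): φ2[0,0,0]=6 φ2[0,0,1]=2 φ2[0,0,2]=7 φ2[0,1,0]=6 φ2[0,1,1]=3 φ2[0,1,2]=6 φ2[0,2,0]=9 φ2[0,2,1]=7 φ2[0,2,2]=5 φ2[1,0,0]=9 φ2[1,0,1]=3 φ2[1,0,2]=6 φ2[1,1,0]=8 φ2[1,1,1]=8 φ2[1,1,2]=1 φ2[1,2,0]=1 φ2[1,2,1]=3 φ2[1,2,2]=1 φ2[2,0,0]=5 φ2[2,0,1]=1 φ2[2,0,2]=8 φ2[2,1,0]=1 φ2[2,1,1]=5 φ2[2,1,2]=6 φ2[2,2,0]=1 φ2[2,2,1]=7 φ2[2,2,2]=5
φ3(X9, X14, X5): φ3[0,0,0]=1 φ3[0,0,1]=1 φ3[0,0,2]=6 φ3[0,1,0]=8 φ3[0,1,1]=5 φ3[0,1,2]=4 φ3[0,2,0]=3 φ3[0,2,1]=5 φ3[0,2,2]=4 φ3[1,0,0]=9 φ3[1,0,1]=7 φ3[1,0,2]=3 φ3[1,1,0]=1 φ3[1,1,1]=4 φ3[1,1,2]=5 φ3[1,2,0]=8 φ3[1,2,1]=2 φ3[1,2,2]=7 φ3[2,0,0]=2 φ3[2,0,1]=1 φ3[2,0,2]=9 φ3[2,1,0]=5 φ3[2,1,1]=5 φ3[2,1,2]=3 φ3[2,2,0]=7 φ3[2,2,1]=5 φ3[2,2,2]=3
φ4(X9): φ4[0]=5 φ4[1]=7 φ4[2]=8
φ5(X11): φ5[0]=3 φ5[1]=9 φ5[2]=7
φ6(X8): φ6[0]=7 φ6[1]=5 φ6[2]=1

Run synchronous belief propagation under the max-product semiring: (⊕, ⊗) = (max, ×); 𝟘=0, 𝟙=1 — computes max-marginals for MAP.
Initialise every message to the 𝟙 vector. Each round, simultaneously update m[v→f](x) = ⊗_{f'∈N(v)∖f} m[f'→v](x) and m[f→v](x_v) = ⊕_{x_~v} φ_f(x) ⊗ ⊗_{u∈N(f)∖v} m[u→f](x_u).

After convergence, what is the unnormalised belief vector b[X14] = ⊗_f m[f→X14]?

init: all messages = 𝟙 over 3 values
r1 m[φ0→X8] = [4, 8, 7]
r1 m[φ0→X9] = [3, 8, 7]
r1 m[φ1→X8] = [8, 7, 6]
r1 m[φ1→X15] = [8, 6, 8]
r1 m[φ2→X8] = [9, 9, 8]
r1 m[φ2→X7] = [9, 8, 9]
r1 m[φ2→X11] = [9, 8, 8]
r1 m[φ3→X9] = [8, 9, 9]
r1 m[φ3→X14] = [9, 8, 8]
r1 m[φ3→X5] = [9, 7, 9]
r1 m[φ4→X9] = [5, 7, 8]
r1 m[φ5→X11] = [3, 9, 7]
r1 m[φ6→X8] = [7, 5, 1]
r1 m[X8→φ0] = [1, 1, 1]
r1 m[X8→φ1] = [1, 1, 1]
r1 m[X8→φ2] = [1, 1, 1]
r1 m[X8→φ6] = [1, 1, 1]
r1 m[X9→φ0] = [1, 1, 1]
r1 m[X9→φ3] = [1, 1, 1]
r1 m[X9→φ4] = [1, 1, 1]
r1 m[X14→φ3] = [1, 1, 1]
r1 m[X7→φ2] = [1, 1, 1]
r1 m[X15→φ1] = [1, 1, 1]
r1 m[X11→φ2] = [1, 1, 1]
r1 m[X11→φ5] = [1, 1, 1]
r1 m[X5→φ3] = [1, 1, 1]
r2 m[φ0→X8] = [4, 8, 7]
r2 m[φ0→X9] = [3, 8, 7]
r2 m[φ1→X8] = [8, 7, 6]
r2 m[φ1→X15] = [8, 6, 8]
r2 m[φ2→X8] = [9, 9, 8]
r2 m[φ2→X7] = [9, 8, 9]
r2 m[φ2→X11] = [9, 8, 8]
r2 m[φ3→X9] = [8, 9, 9]
r2 m[φ3→X14] = [9, 8, 8]
r2 m[φ3→X5] = [9, 7, 9]
r2 m[φ4→X9] = [5, 7, 8]
r2 m[φ5→X11] = [3, 9, 7]
r2 m[φ6→X8] = [7, 5, 1]
r2 m[X8→φ0] = [504, 315, 48]
r2 m[X8→φ1] = [252, 360, 56]
r2 m[X8→φ2] = [224, 280, 42]
r2 m[X8→φ6] = [288, 504, 336]
r2 m[X9→φ0] = [40, 63, 72]
r2 m[X9→φ3] = [15, 56, 56]
r2 m[X9→φ4] = [24, 72, 63]
r2 m[X14→φ3] = [1, 1, 1]
r2 m[X7→φ2] = [1, 1, 1]
r2 m[X15→φ1] = [1, 1, 1]
r2 m[X11→φ2] = [3, 9, 7]
r2 m[X11→φ5] = [9, 8, 8]
r2 m[X5→φ3] = [1, 1, 1]
r3 m[φ0→X8] = [252, 504, 504]
r3 m[φ0→X9] = [1008, 2520, 1008]
r3 m[φ1→X8] = [8, 7, 6]
r3 m[φ1→X15] = [2520, 1512, 2160]
r3 m[φ2→X8] = [63, 72, 63]
r3 m[φ2→X7] = [11760, 20160, 14112]
r3 m[φ2→X11] = [2520, 2240, 1680]
r3 m[φ3→X9] = [8, 9, 9]
r3 m[φ3→X14] = [504, 280, 448]
r3 m[φ3→X5] = [504, 392, 504]
r3 m[φ4→X9] = [5, 7, 8]
r3 m[φ5→X11] = [3, 9, 7]
r3 m[φ6→X8] = [7, 5, 1]
r3 m[X8→φ0] = [504, 315, 48]
r3 m[X8→φ1] = [252, 360, 56]
r3 m[X8→φ2] = [224, 280, 42]
r3 m[X8→φ6] = [288, 504, 336]
r3 m[X9→φ0] = [40, 63, 72]
r3 m[X9→φ3] = [15, 56, 56]
r3 m[X9→φ4] = [24, 72, 63]
r3 m[X14→φ3] = [1, 1, 1]
r3 m[X7→φ2] = [1, 1, 1]
r3 m[X15→φ1] = [1, 1, 1]
r3 m[X11→φ2] = [3, 9, 7]
r3 m[X11→φ5] = [9, 8, 8]
r3 m[X5→φ3] = [1, 1, 1]
r4 m[φ0→X8] = [252, 504, 504]
r4 m[φ0→X9] = [1008, 2520, 1008]
r4 m[φ1→X8] = [8, 7, 6]
r4 m[φ1→X15] = [2520, 1512, 2160]
r4 m[φ2→X8] = [63, 72, 63]
r4 m[φ2→X7] = [11760, 20160, 14112]
r4 m[φ2→X11] = [2520, 2240, 1680]
r4 m[φ3→X9] = [8, 9, 9]
r4 m[φ3→X14] = [504, 280, 448]
r4 m[φ3→X5] = [504, 392, 504]
r4 m[φ4→X9] = [5, 7, 8]
r4 m[φ5→X11] = [3, 9, 7]
r4 m[φ6→X8] = [7, 5, 1]
r4 m[X8→φ0] = [3528, 2520, 378]
r4 m[X8→φ1] = [111132, 181440, 31752]
r4 m[X8→φ2] = [14112, 17640, 3024]
r4 m[X8→φ6] = [127008, 254016, 190512]
r4 m[X9→φ0] = [40, 63, 72]
r4 m[X9→φ3] = [5040, 17640, 8064]
r4 m[X9→φ4] = [8064, 22680, 9072]
r4 m[X14→φ3] = [1, 1, 1]
r4 m[X7→φ2] = [1, 1, 1]
r4 m[X15→φ1] = [1, 1, 1]
r4 m[X11→φ2] = [3, 9, 7]
r4 m[X11→φ5] = [2520, 2240, 1680]
r4 m[X5→φ3] = [1, 1, 1]
r5 m[φ0→X8] = [252, 504, 504]
r5 m[φ0→X9] = [7056, 20160, 7560]
r5 m[φ1→X8] = [8, 7, 6]
r5 m[φ1→X15] = [1270080, 725760, 1088640]
r5 m[φ2→X8] = [63, 72, 63]
r5 m[φ2→X7] = [740880, 1270080, 889056]
r5 m[φ2→X11] = [158760, 141120, 105840]
r5 m[φ3→X9] = [8, 9, 9]
r5 m[φ3→X14] = [158760, 88200, 141120]
r5 m[φ3→X5] = [158760, 123480, 123480]
r5 m[φ4→X9] = [5, 7, 8]
r5 m[φ5→X11] = [3, 9, 7]
r5 m[φ6→X8] = [7, 5, 1]
r5 m[X8→φ0] = [3528, 2520, 378]
r5 m[X8→φ1] = [111132, 181440, 31752]
r5 m[X8→φ2] = [14112, 17640, 3024]
r5 m[X8→φ6] = [127008, 254016, 190512]
r5 m[X9→φ0] = [40, 63, 72]
r5 m[X9→φ3] = [5040, 17640, 8064]
r5 m[X9→φ4] = [8064, 22680, 9072]
r5 m[X14→φ3] = [1, 1, 1]
r5 m[X7→φ2] = [1, 1, 1]
r5 m[X15→φ1] = [1, 1, 1]
r5 m[X11→φ2] = [3, 9, 7]
r5 m[X11→φ5] = [2520, 2240, 1680]
r5 m[X5→φ3] = [1, 1, 1]
r6 m[φ0→X8] = [252, 504, 504]
r6 m[φ0→X9] = [7056, 20160, 7560]
r6 m[φ1→X8] = [8, 7, 6]
r6 m[φ1→X15] = [1270080, 725760, 1088640]
r6 m[φ2→X8] = [63, 72, 63]
r6 m[φ2→X7] = [740880, 1270080, 889056]
r6 m[φ2→X11] = [158760, 141120, 105840]
r6 m[φ3→X9] = [8, 9, 9]
r6 m[φ3→X14] = [158760, 88200, 141120]
r6 m[φ3→X5] = [158760, 123480, 123480]
r6 m[φ4→X9] = [5, 7, 8]
r6 m[φ5→X11] = [3, 9, 7]
r6 m[φ6→X8] = [7, 5, 1]
r6 m[X8→φ0] = [3528, 2520, 378]
r6 m[X8→φ1] = [111132, 181440, 31752]
r6 m[X8→φ2] = [14112, 17640, 3024]
r6 m[X8→φ6] = [127008, 254016, 190512]
r6 m[X9→φ0] = [40, 63, 72]
r6 m[X9→φ3] = [35280, 141120, 60480]
r6 m[X9→φ4] = [56448, 181440, 68040]
r6 m[X14→φ3] = [1, 1, 1]
r6 m[X7→φ2] = [1, 1, 1]
r6 m[X15→φ1] = [1, 1, 1]
r6 m[X11→φ2] = [3, 9, 7]
r6 m[X11→φ5] = [158760, 141120, 105840]
r6 m[X5→φ3] = [1, 1, 1]
r7 m[φ0→X8] = [252, 504, 504]
r7 m[φ0→X9] = [7056, 20160, 7560]
r7 m[φ1→X8] = [8, 7, 6]
r7 m[φ1→X15] = [1270080, 725760, 1088640]
r7 m[φ2→X8] = [63, 72, 63]
r7 m[φ2→X7] = [740880, 1270080, 889056]
r7 m[φ2→X11] = [158760, 141120, 105840]
r7 m[φ3→X9] = [8, 9, 9]
r7 m[φ3→X14] = [1270080, 705600, 1128960]
r7 m[φ3→X5] = [1270080, 987840, 987840]
r7 m[φ4→X9] = [5, 7, 8]
r7 m[φ5→X11] = [3, 9, 7]
r7 m[φ6→X8] = [7, 5, 1]
r7 m[X8→φ0] = [3528, 2520, 378]
r7 m[X8→φ1] = [111132, 181440, 31752]
r7 m[X8→φ2] = [14112, 17640, 3024]
r7 m[X8→φ6] = [127008, 254016, 190512]
r7 m[X9→φ0] = [40, 63, 72]
r7 m[X9→φ3] = [35280, 141120, 60480]
r7 m[X9→φ4] = [56448, 181440, 68040]
r7 m[X14→φ3] = [1, 1, 1]
r7 m[X7→φ2] = [1, 1, 1]
r7 m[X15→φ1] = [1, 1, 1]
r7 m[X11→φ2] = [3, 9, 7]
r7 m[X11→φ5] = [158760, 141120, 105840]
r7 m[X5→φ3] = [1, 1, 1]
r8 m[φ0→X8] = [252, 504, 504]
r8 m[φ0→X9] = [7056, 20160, 7560]
r8 m[φ1→X8] = [8, 7, 6]
r8 m[φ1→X15] = [1270080, 725760, 1088640]
r8 m[φ2→X8] = [63, 72, 63]
r8 m[φ2→X7] = [740880, 1270080, 889056]
r8 m[φ2→X11] = [158760, 141120, 105840]
r8 m[φ3→X9] = [8, 9, 9]
r8 m[φ3→X14] = [1270080, 705600, 1128960]
r8 m[φ3→X5] = [1270080, 987840, 987840]
r8 m[φ4→X9] = [5, 7, 8]
r8 m[φ5→X11] = [3, 9, 7]
r8 m[φ6→X8] = [7, 5, 1]
r8 m[X8→φ0] = [3528, 2520, 378]
r8 m[X8→φ1] = [111132, 181440, 31752]
r8 m[X8→φ2] = [14112, 17640, 3024]
r8 m[X8→φ6] = [127008, 254016, 190512]
r8 m[X9→φ0] = [40, 63, 72]
r8 m[X9→φ3] = [35280, 141120, 60480]
r8 m[X9→φ4] = [56448, 181440, 68040]
r8 m[X14→φ3] = [1, 1, 1]
r8 m[X7→φ2] = [1, 1, 1]
r8 m[X15→φ1] = [1, 1, 1]
r8 m[X11→φ2] = [3, 9, 7]
r8 m[X11→φ5] = [158760, 141120, 105840]
r8 m[X5→φ3] = [1, 1, 1]
fixed point reached at round 8
b[X14] = ⊗ incoming = [1270080, 705600, 1128960]

b[X14] = [1270080, 705600, 1128960]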